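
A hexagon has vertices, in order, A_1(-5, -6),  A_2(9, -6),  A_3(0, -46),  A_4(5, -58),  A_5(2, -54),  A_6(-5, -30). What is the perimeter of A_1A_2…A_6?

122

|A_1A_2| = √((14)² + (0)²) = √196 = 14
|A_2A_3| = √((-9)² + (-40)²) = √1681 = 41
|A_3A_4| = √((5)² + (-12)²) = √169 = 13
|A_4A_5| = √((-3)² + (4)²) = √25 = 5
|A_5A_6| = √((-7)² + (24)²) = √625 = 25
|A_6A_1| = √((0)² + (24)²) = √576 = 24
Perimeter = 14 + 41 + 13 + 5 + 25 + 24 = 122.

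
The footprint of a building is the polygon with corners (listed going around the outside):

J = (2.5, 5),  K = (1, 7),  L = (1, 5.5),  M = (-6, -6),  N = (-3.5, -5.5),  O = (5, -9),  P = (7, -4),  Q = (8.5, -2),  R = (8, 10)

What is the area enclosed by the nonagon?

144

Apply the surveyor's formula: 2A = Σ (x_i·y_{i+1} − x_{i+1}·y_i), indices taken mod 9.
Σ = (12.5) + (-1.5) + (27) + (12) + (59) + (43) + (20) + (101) + (15) = 288
Area = |Σ|/2 = 144.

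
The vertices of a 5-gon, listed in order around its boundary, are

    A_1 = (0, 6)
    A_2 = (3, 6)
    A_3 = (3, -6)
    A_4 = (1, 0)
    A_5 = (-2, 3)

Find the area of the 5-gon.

Apply Gauss's area formula: 2A = Σ (x_i·y_{i+1} − x_{i+1}·y_i), indices taken mod 5.
Σ = (-18) + (-36) + (6) + (3) + (-12) = -57
Area = |Σ|/2 = 28.5.

28.5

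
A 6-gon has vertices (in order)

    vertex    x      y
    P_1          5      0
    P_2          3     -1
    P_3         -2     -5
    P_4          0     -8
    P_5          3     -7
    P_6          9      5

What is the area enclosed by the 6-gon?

35.5

P_1→P_2: (5)(-1) − (3)(0) = -5
P_2→P_3: (3)(-5) − (-2)(-1) = -17
P_3→P_4: (-2)(-8) − (0)(-5) = 16
P_4→P_5: (0)(-7) − (3)(-8) = 24
P_5→P_6: (3)(5) − (9)(-7) = 78
P_6→P_1: (9)(0) − (5)(5) = -25
Σ = 71
Area = |Σ|/2 = 35.5.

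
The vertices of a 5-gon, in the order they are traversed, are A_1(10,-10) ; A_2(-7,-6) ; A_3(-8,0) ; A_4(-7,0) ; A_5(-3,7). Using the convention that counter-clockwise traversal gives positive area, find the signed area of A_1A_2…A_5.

Cross-terms: -130, -48, 0, -49, -40  ⇒  Σ = -267
Signed area = Σ/2 = -133.5 (negative ⇒ clockwise traversal).

-133.5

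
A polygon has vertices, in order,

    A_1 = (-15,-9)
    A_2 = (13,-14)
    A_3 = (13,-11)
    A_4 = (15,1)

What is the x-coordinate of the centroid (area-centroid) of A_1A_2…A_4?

Apply the shoelace formula. First the cross-terms c_i = x_i·y_{i+1} − x_{i+1}·y_i:
  327, 39, 178, -120  ⇒  2A = 424, A = 212.
Then Σ (x_i + x_{i+1})·c_i = 5344, so x̄ = 5344 / (6·212) = 668/159.

668/159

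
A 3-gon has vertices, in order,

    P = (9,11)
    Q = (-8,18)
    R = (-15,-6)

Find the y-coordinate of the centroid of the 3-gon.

Apply Gauss's area formula. First the cross-terms c_i = x_i·y_{i+1} − x_{i+1}·y_i:
  250, 318, -111  ⇒  2A = 457, A = 228.5.
Then Σ (y_i + y_{i+1})·c_i = 10511, so ȳ = 10511 / (6·228.5) = 23/3.

23/3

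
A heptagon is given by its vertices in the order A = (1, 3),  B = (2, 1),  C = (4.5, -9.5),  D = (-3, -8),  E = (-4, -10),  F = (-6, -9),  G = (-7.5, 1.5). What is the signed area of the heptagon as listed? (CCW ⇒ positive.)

A→B: (1)(1) − (2)(3) = -5
B→C: (2)(-9.5) − (4.5)(1) = -23.5
C→D: (4.5)(-8) − (-3)(-9.5) = -64.5
D→E: (-3)(-10) − (-4)(-8) = -2
E→F: (-4)(-9) − (-6)(-10) = -24
F→G: (-6)(1.5) − (-7.5)(-9) = -76.5
G→A: (-7.5)(3) − (1)(1.5) = -24
Σ = -219.5
Signed area = Σ/2 = -109.75 (negative ⇒ clockwise traversal).

-109.75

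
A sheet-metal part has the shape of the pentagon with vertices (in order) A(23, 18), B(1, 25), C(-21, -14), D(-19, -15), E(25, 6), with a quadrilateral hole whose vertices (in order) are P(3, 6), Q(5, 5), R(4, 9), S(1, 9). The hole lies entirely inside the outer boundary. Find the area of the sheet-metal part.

Outer boundary:
Σ = (557) + (511) + (49) + (261) + (312) = 1690
Area = |Σ|/2 = 845.
Hole:
Σ = (-15) + (25) + (27) + (-21) = 16
Area = |Σ|/2 = 8.
Net area = 845 − 8 = 837.

837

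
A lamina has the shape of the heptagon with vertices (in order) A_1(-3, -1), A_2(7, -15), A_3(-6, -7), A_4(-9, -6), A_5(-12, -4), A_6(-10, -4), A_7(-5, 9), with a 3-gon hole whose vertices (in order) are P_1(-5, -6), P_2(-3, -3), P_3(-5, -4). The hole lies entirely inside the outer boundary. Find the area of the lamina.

108

Outer boundary:
Apply Gauss's area formula: 2A = Σ (x_i·y_{i+1} − x_{i+1}·y_i), indices taken mod 7.
A_1→A_2: (-3)(-15) − (7)(-1) = 52
A_2→A_3: (7)(-7) − (-6)(-15) = -139
A_3→A_4: (-6)(-6) − (-9)(-7) = -27
A_4→A_5: (-9)(-4) − (-12)(-6) = -36
A_5→A_6: (-12)(-4) − (-10)(-4) = 8
A_6→A_7: (-10)(9) − (-5)(-4) = -110
A_7→A_1: (-5)(-1) − (-3)(9) = 32
Σ = -220
Area = |Σ|/2 = 110.
Hole:
Σ = (-3) + (-3) + (10) = 4
Area = |Σ|/2 = 2.
Net area = 110 − 2 = 108.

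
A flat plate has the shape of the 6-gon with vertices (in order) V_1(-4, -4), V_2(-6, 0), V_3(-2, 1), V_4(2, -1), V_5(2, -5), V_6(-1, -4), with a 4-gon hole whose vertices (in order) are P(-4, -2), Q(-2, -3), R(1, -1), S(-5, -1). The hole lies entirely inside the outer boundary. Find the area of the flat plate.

25

Outer boundary:
Σ = (-24) + (-6) + (0) + (-8) + (-13) + (-12) = -63
Area = |Σ|/2 = 31.5.
Hole:
Apply the shoelace formula: 2A = Σ (x_i·y_{i+1} − x_{i+1}·y_i), indices taken mod 4.
P→Q: (-4)(-3) − (-2)(-2) = 8
Q→R: (-2)(-1) − (1)(-3) = 5
R→S: (1)(-1) − (-5)(-1) = -6
S→P: (-5)(-2) − (-4)(-1) = 6
Σ = 13
Area = |Σ|/2 = 6.5.
Net area = 31.5 − 6.5 = 25.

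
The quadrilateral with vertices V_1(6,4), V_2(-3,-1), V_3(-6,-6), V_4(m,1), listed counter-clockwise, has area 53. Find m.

The doubled signed area Σ (x_i y_{i+1} − x_{i+1} y_i) is linear in m.
With m=0 it equals 6; the coefficient of m is 10 (from the two edges through V_4).
So 10·m + 6 = 2·53 = 106 ⇒ m = 10.

10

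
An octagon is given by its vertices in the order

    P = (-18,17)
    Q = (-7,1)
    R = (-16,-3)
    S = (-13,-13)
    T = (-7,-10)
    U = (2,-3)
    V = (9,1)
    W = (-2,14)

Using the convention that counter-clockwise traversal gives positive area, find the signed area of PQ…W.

Cross-terms: 101, 37, 169, 39, 41, 29, 128, 218  ⇒  Σ = 762
Signed area = Σ/2 = 381 (positive ⇒ counter-clockwise traversal).

381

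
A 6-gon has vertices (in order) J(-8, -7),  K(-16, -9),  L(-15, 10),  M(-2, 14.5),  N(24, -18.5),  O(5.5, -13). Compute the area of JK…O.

Apply Gauss's area formula: 2A = Σ (x_i·y_{i+1} − x_{i+1}·y_i), indices taken mod 6.
Σ = (-40) + (-295) + (-197.5) + (-311) + (-210.25) + (-142.5) = -1196.25
Area = |Σ|/2 = 598.125.

598.125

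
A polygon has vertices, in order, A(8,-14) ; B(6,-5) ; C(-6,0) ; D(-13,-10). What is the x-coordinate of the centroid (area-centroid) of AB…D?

Apply Gauss's area formula. First the cross-terms c_i = x_i·y_{i+1} − x_{i+1}·y_i:
  44, -30, 60, 262  ⇒  2A = 336, A = 168.
Then Σ (x_i + x_{i+1})·c_i = -1834, so x̄ = -1834 / (6·168) = -131/72.

-131/72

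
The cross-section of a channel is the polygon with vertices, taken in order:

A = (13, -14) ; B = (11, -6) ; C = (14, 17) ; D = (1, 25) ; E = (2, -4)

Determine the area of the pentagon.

325

Apply the shoelace formula: 2A = Σ (x_i·y_{i+1} − x_{i+1}·y_i), indices taken mod 5.
A→B: (13)(-6) − (11)(-14) = 76
B→C: (11)(17) − (14)(-6) = 271
C→D: (14)(25) − (1)(17) = 333
D→E: (1)(-4) − (2)(25) = -54
E→A: (2)(-14) − (13)(-4) = 24
Σ = 650
Area = |Σ|/2 = 325.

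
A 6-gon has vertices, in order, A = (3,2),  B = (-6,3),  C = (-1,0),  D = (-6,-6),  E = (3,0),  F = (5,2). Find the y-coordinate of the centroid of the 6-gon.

Apply the shoelace (surveyor's) formula. First the cross-terms c_i = x_i·y_{i+1} − x_{i+1}·y_i:
  21, 3, 6, 18, 6, 4  ⇒  2A = 58, A = 29.
Then Σ (y_i + y_{i+1})·c_i = -2, so ȳ = -2 / (6·29) = -1/87.

-1/87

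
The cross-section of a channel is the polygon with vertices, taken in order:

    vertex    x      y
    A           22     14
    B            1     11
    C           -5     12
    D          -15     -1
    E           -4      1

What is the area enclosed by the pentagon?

A→B: (22)(11) − (1)(14) = 228
B→C: (1)(12) − (-5)(11) = 67
C→D: (-5)(-1) − (-15)(12) = 185
D→E: (-15)(1) − (-4)(-1) = -19
E→A: (-4)(14) − (22)(1) = -78
Σ = 383
Area = |Σ|/2 = 191.5.

191.5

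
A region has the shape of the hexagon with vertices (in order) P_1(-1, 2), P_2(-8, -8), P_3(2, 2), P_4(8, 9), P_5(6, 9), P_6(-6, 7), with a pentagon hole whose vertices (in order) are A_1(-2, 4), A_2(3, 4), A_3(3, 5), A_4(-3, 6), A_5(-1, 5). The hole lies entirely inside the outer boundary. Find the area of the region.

61

Outer boundary:
Apply Gauss's area formula: 2A = Σ (x_i·y_{i+1} − x_{i+1}·y_i), indices taken mod 6.
Cross-terms: 24, 0, 2, 18, 96, -5  ⇒  Σ = 135
Area = |Σ|/2 = 67.5.
Hole:
Apply the surveyor's formula: 2A = Σ (x_i·y_{i+1} − x_{i+1}·y_i), indices taken mod 5.
Cross-terms: -20, 3, 33, -9, 6  ⇒  Σ = 13
Area = |Σ|/2 = 6.5.
Net area = 67.5 − 6.5 = 61.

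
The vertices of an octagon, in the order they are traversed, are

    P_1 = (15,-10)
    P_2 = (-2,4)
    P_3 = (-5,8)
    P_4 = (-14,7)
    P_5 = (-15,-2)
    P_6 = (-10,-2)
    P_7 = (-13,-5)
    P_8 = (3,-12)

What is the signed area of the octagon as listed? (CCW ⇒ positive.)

P_1→P_2: (15)(4) − (-2)(-10) = 40
P_2→P_3: (-2)(8) − (-5)(4) = 4
P_3→P_4: (-5)(7) − (-14)(8) = 77
P_4→P_5: (-14)(-2) − (-15)(7) = 133
P_5→P_6: (-15)(-2) − (-10)(-2) = 10
P_6→P_7: (-10)(-5) − (-13)(-2) = 24
P_7→P_8: (-13)(-12) − (3)(-5) = 171
P_8→P_1: (3)(-10) − (15)(-12) = 150
Σ = 609
Signed area = Σ/2 = 304.5 (positive ⇒ counter-clockwise traversal).

304.5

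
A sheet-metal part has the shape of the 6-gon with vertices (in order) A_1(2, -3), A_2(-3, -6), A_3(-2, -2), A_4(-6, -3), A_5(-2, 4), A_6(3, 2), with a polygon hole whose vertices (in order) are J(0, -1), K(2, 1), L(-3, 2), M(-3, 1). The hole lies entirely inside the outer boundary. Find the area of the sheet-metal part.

Outer boundary:
Apply Gauss's area formula: 2A = Σ (x_i·y_{i+1} − x_{i+1}·y_i), indices taken mod 6.
A_1→A_2: (2)(-6) − (-3)(-3) = -21
A_2→A_3: (-3)(-2) − (-2)(-6) = -6
A_3→A_4: (-2)(-3) − (-6)(-2) = -6
A_4→A_5: (-6)(4) − (-2)(-3) = -30
A_5→A_6: (-2)(2) − (3)(4) = -16
A_6→A_1: (3)(-3) − (2)(2) = -13
Σ = -92
Area = |Σ|/2 = 46.
Hole:
Cross-terms: 2, 7, 3, 3  ⇒  Σ = 15
Area = |Σ|/2 = 7.5.
Net area = 46 − 7.5 = 38.5.

38.5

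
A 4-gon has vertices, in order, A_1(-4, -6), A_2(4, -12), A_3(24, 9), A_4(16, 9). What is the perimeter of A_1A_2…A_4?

72

|A_1A_2| = √((8)² + (-6)²) = √100 = 10
|A_2A_3| = √((20)² + (21)²) = √841 = 29
|A_3A_4| = √((-8)² + (0)²) = √64 = 8
|A_4A_1| = √((-20)² + (-15)²) = √625 = 25
Perimeter = 10 + 29 + 8 + 25 = 72.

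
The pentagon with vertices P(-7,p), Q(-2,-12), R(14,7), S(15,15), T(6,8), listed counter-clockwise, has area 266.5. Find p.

Write out the shoelace sum; only the two edges meeting at P involve p:
2·Area = [(6·p − (-7)·8) + ((-7)·(-12) − (-2)·p)] + 289
       = 8·p + 429 = 533
⇒ p = 13.

13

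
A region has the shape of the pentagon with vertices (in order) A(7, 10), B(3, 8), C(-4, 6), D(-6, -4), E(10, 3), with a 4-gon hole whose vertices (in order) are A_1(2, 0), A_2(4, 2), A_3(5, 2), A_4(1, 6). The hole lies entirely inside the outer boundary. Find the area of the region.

Outer boundary:
Σ = (26) + (50) + (52) + (22) + (79) = 229
Area = |Σ|/2 = 114.5.
Hole:
Σ = (4) + (-2) + (28) + (-12) = 18
Area = |Σ|/2 = 9.
Net area = 114.5 − 9 = 105.5.

105.5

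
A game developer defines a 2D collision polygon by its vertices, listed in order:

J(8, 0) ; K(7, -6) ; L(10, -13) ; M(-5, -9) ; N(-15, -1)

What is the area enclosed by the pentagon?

178

Apply the shoelace (surveyor's) formula: 2A = Σ (x_i·y_{i+1} − x_{i+1}·y_i), indices taken mod 5.
Cross-terms: -48, -31, -155, -130, 8  ⇒  Σ = -356
Area = |Σ|/2 = 178.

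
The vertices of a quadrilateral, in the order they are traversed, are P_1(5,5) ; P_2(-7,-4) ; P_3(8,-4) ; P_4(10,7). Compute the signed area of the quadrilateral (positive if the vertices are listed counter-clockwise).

Apply Gauss's area formula: 2A = Σ (x_i·y_{i+1} − x_{i+1}·y_i), indices taken mod 4.
Σ = (15) + (60) + (96) + (15) = 186
Signed area = Σ/2 = 93 (positive ⇒ counter-clockwise traversal).

93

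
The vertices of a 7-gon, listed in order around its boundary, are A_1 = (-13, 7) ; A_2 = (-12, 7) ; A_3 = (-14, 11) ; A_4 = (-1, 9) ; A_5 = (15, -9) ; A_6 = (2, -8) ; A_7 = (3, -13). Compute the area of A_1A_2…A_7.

A_1→A_2: (-13)(7) − (-12)(7) = -7
A_2→A_3: (-12)(11) − (-14)(7) = -34
A_3→A_4: (-14)(9) − (-1)(11) = -115
A_4→A_5: (-1)(-9) − (15)(9) = -126
A_5→A_6: (15)(-8) − (2)(-9) = -102
A_6→A_7: (2)(-13) − (3)(-8) = -2
A_7→A_1: (3)(7) − (-13)(-13) = -148
Σ = -534
Area = |Σ|/2 = 267.

267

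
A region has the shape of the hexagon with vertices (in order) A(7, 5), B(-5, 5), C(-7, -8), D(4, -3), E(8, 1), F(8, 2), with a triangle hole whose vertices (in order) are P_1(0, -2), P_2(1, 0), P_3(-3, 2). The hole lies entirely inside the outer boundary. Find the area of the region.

Outer boundary:
Apply the shoelace formula: 2A = Σ (x_i·y_{i+1} − x_{i+1}·y_i), indices taken mod 6.
A→B: (7)(5) − (-5)(5) = 60
B→C: (-5)(-8) − (-7)(5) = 75
C→D: (-7)(-3) − (4)(-8) = 53
D→E: (4)(1) − (8)(-3) = 28
E→F: (8)(2) − (8)(1) = 8
F→A: (8)(5) − (7)(2) = 26
Σ = 250
Area = |Σ|/2 = 125.
Hole:
Apply the shoelace (surveyor's) formula: 2A = Σ (x_i·y_{i+1} − x_{i+1}·y_i), indices taken mod 3.
P_1→P_2: (0)(0) − (1)(-2) = 2
P_2→P_3: (1)(2) − (-3)(0) = 2
P_3→P_1: (-3)(-2) − (0)(2) = 6
Σ = 10
Area = |Σ|/2 = 5.
Net area = 125 − 5 = 120.

120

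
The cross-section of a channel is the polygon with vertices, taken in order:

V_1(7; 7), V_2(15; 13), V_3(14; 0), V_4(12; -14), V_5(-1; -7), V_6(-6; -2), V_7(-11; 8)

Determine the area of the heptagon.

366.5

Apply the shoelace formula: 2A = Σ (x_i·y_{i+1} − x_{i+1}·y_i), indices taken mod 7.
V_1→V_2: (7)(13) − (15)(7) = -14
V_2→V_3: (15)(0) − (14)(13) = -182
V_3→V_4: (14)(-14) − (12)(0) = -196
V_4→V_5: (12)(-7) − (-1)(-14) = -98
V_5→V_6: (-1)(-2) − (-6)(-7) = -40
V_6→V_7: (-6)(8) − (-11)(-2) = -70
V_7→V_1: (-11)(7) − (7)(8) = -133
Σ = -733
Area = |Σ|/2 = 366.5.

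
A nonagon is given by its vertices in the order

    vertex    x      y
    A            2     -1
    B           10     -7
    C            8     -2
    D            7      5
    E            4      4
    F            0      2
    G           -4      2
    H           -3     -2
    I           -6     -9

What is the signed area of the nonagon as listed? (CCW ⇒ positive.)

Apply the shoelace formula: 2A = Σ (x_i·y_{i+1} − x_{i+1}·y_i), indices taken mod 9.
A→B: (2)(-7) − (10)(-1) = -4
B→C: (10)(-2) − (8)(-7) = 36
C→D: (8)(5) − (7)(-2) = 54
D→E: (7)(4) − (4)(5) = 8
E→F: (4)(2) − (0)(4) = 8
F→G: (0)(2) − (-4)(2) = 8
G→H: (-4)(-2) − (-3)(2) = 14
H→I: (-3)(-9) − (-6)(-2) = 15
I→A: (-6)(-1) − (2)(-9) = 24
Σ = 163
Signed area = Σ/2 = 81.5 (positive ⇒ counter-clockwise traversal).

81.5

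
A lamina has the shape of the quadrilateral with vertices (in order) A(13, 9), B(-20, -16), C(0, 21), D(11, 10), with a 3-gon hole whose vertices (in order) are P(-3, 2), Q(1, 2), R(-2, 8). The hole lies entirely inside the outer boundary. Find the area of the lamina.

Outer boundary:
Apply the shoelace (surveyor's) formula: 2A = Σ (x_i·y_{i+1} − x_{i+1}·y_i), indices taken mod 4.
A→B: (13)(-16) − (-20)(9) = -28
B→C: (-20)(21) − (0)(-16) = -420
C→D: (0)(10) − (11)(21) = -231
D→A: (11)(9) − (13)(10) = -31
Σ = -710
Area = |Σ|/2 = 355.
Hole:
Apply Gauss's area formula: 2A = Σ (x_i·y_{i+1} − x_{i+1}·y_i), indices taken mod 3.
Cross-terms: -8, 12, 20  ⇒  Σ = 24
Area = |Σ|/2 = 12.
Net area = 355 − 12 = 343.

343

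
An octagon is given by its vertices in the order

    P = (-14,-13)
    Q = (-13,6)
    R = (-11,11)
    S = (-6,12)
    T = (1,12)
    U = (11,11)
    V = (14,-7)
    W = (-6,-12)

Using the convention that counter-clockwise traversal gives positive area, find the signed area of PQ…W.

Apply the shoelace (surveyor's) formula: 2A = Σ (x_i·y_{i+1} − x_{i+1}·y_i), indices taken mod 8.
Σ = (-253) + (-77) + (-66) + (-84) + (-121) + (-231) + (-210) + (-90) = -1132
Signed area = Σ/2 = -566 (negative ⇒ clockwise traversal).

-566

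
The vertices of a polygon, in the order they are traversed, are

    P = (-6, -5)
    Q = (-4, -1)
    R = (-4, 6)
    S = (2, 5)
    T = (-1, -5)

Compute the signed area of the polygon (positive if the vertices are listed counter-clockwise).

P→Q: (-6)(-1) − (-4)(-5) = -14
Q→R: (-4)(6) − (-4)(-1) = -28
R→S: (-4)(5) − (2)(6) = -32
S→T: (2)(-5) − (-1)(5) = -5
T→P: (-1)(-5) − (-6)(-5) = -25
Σ = -104
Signed area = Σ/2 = -52 (negative ⇒ clockwise traversal).

-52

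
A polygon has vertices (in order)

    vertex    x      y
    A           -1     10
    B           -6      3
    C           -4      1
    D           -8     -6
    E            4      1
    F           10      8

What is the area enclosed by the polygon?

Apply the surveyor's formula: 2A = Σ (x_i·y_{i+1} − x_{i+1}·y_i), indices taken mod 6.
Σ = (57) + (6) + (32) + (16) + (22) + (108) = 241
Area = |Σ|/2 = 120.5.

120.5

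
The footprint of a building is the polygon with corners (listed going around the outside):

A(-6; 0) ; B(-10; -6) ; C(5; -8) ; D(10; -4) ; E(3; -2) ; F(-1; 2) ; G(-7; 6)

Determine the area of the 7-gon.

Apply Gauss's area formula: 2A = Σ (x_i·y_{i+1} − x_{i+1}·y_i), indices taken mod 7.
Σ = (36) + (110) + (60) + (-8) + (4) + (8) + (36) = 246
Area = |Σ|/2 = 123.

123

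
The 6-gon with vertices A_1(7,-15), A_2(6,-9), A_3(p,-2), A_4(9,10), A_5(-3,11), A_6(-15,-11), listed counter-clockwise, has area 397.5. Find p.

7

The doubled signed area Σ (x_i y_{i+1} − x_{i+1} y_i) is linear in p.
With p=0 it equals 662; the coefficient of p is 19 (from the two edges through A_3).
So 19·p + 662 = 2·397.5 = 795 ⇒ p = 7.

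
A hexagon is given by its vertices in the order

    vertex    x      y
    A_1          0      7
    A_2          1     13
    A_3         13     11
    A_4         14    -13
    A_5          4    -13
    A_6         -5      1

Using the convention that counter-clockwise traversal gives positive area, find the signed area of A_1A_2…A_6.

-357

Apply the shoelace (surveyor's) formula: 2A = Σ (x_i·y_{i+1} − x_{i+1}·y_i), indices taken mod 6.
Σ = (-7) + (-158) + (-323) + (-130) + (-61) + (-35) = -714
Signed area = Σ/2 = -357 (negative ⇒ clockwise traversal).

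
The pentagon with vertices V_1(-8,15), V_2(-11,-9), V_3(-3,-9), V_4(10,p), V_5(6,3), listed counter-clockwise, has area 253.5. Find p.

The doubled signed area Σ (x_i y_{i+1} − x_{i+1} y_i) is linear in p.
With p=0 it equals 543; the coefficient of p is -9 (from the two edges through V_4).
So -9·p + 543 = 2·253.5 = 507 ⇒ p = 4.

4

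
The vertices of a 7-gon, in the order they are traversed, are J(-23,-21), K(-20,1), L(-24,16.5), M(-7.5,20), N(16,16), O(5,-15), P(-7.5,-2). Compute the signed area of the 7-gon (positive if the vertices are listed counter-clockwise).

Σ = (-443) + (-306) + (-356.25) + (-440) + (-320) + (-122.5) + (111.5) = -1876.25
Signed area = Σ/2 = -938.125 (negative ⇒ clockwise traversal).

-938.125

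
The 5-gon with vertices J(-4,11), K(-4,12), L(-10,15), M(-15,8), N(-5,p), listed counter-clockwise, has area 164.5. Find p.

-13

Write out the shoelace sum; only the two edges meeting at N involve p:
2·Area = [((-15)·p − (-5)·8) + ((-5)·11 − (-4)·p)] + 201
       = -11·p + 186 = 329
⇒ p = -13.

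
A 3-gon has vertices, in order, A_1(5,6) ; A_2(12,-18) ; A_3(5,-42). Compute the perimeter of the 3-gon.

98

|A_1A_2| = √((7)² + (-24)²) = √625 = 25
|A_2A_3| = √((-7)² + (-24)²) = √625 = 25
|A_3A_1| = √((0)² + (48)²) = √2304 = 48
Perimeter = 25 + 25 + 48 = 98.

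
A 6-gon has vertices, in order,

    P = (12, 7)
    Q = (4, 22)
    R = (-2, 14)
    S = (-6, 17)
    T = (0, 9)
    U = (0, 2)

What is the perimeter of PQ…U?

|PQ| = √((-8)² + (15)²) = √289 = 17
|QR| = √((-6)² + (-8)²) = √100 = 10
|RS| = √((-4)² + (3)²) = √25 = 5
|ST| = √((6)² + (-8)²) = √100 = 10
|TU| = √((0)² + (-7)²) = √49 = 7
|UP| = √((12)² + (5)²) = √169 = 13
Perimeter = 17 + 10 + 5 + 10 + 7 + 13 = 62.

62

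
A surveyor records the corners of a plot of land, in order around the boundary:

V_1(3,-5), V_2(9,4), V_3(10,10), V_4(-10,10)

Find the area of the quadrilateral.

163.5

Σ = (57) + (50) + (200) + (20) = 327
Area = |Σ|/2 = 163.5.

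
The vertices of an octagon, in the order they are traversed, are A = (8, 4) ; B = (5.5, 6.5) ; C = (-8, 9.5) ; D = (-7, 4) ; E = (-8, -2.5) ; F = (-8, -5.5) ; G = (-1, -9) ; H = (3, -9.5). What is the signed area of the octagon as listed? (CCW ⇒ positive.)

216.625

A→B: (8)(6.5) − (5.5)(4) = 30
B→C: (5.5)(9.5) − (-8)(6.5) = 104.25
C→D: (-8)(4) − (-7)(9.5) = 34.5
D→E: (-7)(-2.5) − (-8)(4) = 49.5
E→F: (-8)(-5.5) − (-8)(-2.5) = 24
F→G: (-8)(-9) − (-1)(-5.5) = 66.5
G→H: (-1)(-9.5) − (3)(-9) = 36.5
H→A: (3)(4) − (8)(-9.5) = 88
Σ = 433.25
Signed area = Σ/2 = 216.625 (positive ⇒ counter-clockwise traversal).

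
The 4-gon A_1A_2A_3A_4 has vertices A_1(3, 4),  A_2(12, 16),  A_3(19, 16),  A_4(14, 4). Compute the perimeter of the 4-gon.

46

|A_1A_2| = √((9)² + (12)²) = √225 = 15
|A_2A_3| = √((7)² + (0)²) = √49 = 7
|A_3A_4| = √((-5)² + (-12)²) = √169 = 13
|A_4A_1| = √((-11)² + (0)²) = √121 = 11
Perimeter = 15 + 7 + 13 + 11 = 46.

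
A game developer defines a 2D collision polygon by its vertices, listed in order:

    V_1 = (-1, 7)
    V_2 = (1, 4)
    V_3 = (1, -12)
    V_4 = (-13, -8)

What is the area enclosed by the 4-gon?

Cross-terms: -11, -16, -164, -99  ⇒  Σ = -290
Area = |Σ|/2 = 145.

145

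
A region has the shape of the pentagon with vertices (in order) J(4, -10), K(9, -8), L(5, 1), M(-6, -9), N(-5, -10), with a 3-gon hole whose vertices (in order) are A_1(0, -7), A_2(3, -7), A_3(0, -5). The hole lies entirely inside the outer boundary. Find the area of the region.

83.5

Outer boundary:
Σ = (58) + (49) + (-39) + (15) + (90) = 173
Area = |Σ|/2 = 86.5.
Hole:
Apply Gauss's area formula: 2A = Σ (x_i·y_{i+1} − x_{i+1}·y_i), indices taken mod 3.
Σ = (21) + (-15) + (0) = 6
Area = |Σ|/2 = 3.
Net area = 86.5 − 3 = 83.5.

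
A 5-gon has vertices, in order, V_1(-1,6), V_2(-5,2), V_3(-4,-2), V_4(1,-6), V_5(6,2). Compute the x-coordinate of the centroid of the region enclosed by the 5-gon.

Apply the shoelace formula. First the cross-terms c_i = x_i·y_{i+1} − x_{i+1}·y_i:
  28, 18, 26, 38, 38  ⇒  2A = 148, A = 74.
Then Σ (x_i + x_{i+1})·c_i = 48, so x̄ = 48 / (6·74) = 4/37.

4/37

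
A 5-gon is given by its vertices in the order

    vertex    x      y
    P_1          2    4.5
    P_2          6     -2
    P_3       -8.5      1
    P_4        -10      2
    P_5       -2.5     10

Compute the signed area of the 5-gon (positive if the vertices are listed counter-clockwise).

Apply Gauss's area formula: 2A = Σ (x_i·y_{i+1} − x_{i+1}·y_i), indices taken mod 5.
Σ = (-31) + (-11) + (-7) + (-95) + (-31.25) = -175.25
Signed area = Σ/2 = -87.625 (negative ⇒ clockwise traversal).

-87.625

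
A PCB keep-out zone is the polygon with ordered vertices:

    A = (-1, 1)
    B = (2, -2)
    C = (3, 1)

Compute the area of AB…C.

6

Σ = (0) + (8) + (4) = 12
Area = |Σ|/2 = 6.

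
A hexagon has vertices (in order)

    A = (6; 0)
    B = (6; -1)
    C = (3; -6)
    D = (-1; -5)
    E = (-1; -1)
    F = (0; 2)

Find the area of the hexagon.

39

Apply the shoelace (surveyor's) formula: 2A = Σ (x_i·y_{i+1} − x_{i+1}·y_i), indices taken mod 6.
Σ = (-6) + (-33) + (-21) + (-4) + (-2) + (-12) = -78
Area = |Σ|/2 = 39.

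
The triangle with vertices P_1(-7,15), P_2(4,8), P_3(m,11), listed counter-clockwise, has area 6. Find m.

Write out the shoelace sum; only the two edges meeting at P_3 involve m:
2·Area = [(4·11 − m·8) + (m·15 − (-7)·11)] + -116
       = 7·m + 5 = 12
⇒ m = 1.

1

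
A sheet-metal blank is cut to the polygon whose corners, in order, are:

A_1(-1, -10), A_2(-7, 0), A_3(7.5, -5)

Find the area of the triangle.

57.5

Apply the shoelace (surveyor's) formula: 2A = Σ (x_i·y_{i+1} − x_{i+1}·y_i), indices taken mod 3.
A_1→A_2: (-1)(0) − (-7)(-10) = -70
A_2→A_3: (-7)(-5) − (7.5)(0) = 35
A_3→A_1: (7.5)(-10) − (-1)(-5) = -80
Σ = -115
Area = |Σ|/2 = 57.5.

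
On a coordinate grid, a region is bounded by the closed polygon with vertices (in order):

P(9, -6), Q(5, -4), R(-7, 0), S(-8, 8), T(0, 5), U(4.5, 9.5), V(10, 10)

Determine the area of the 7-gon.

P→Q: (9)(-4) − (5)(-6) = -6
Q→R: (5)(0) − (-7)(-4) = -28
R→S: (-7)(8) − (-8)(0) = -56
S→T: (-8)(5) − (0)(8) = -40
T→U: (0)(9.5) − (4.5)(5) = -22.5
U→V: (4.5)(10) − (10)(9.5) = -50
V→P: (10)(-6) − (9)(10) = -150
Σ = -352.5
Area = |Σ|/2 = 176.25.

176.25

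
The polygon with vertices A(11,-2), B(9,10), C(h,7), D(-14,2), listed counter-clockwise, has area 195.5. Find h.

The doubled signed area Σ (x_i y_{i+1} − x_{i+1} y_i) is linear in h.
With h=0 it equals 295; the coefficient of h is -8 (from the two edges through C).
So -8·h + 295 = 2·195.5 = 391 ⇒ h = -12.

-12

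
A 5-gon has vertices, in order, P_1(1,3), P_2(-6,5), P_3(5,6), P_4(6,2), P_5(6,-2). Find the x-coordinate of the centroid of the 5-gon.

Apply Gauss's area formula. First the cross-terms c_i = x_i·y_{i+1} − x_{i+1}·y_i:
  23, -61, -26, -24, 20  ⇒  2A = -68, A = -34.
Then Σ (x_i + x_{i+1})·c_i = -488, so x̄ = -488 / (6·(-34)) = 122/51.

122/51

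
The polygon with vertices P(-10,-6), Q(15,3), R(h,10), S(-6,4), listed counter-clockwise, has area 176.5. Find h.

Write out the shoelace sum; only the two edges meeting at R involve h:
2·Area = [(15·10 − h·3) + (h·4 − (-6)·10)] + 136
       = 1·h + 346 = 353
⇒ h = 7.

7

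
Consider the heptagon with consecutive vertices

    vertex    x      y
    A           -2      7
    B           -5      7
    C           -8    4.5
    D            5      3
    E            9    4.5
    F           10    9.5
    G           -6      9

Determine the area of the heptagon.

Apply the shoelace formula: 2A = Σ (x_i·y_{i+1} − x_{i+1}·y_i), indices taken mod 7.
Σ = (21) + (33.5) + (-46.5) + (-4.5) + (40.5) + (147) + (-24) = 167
Area = |Σ|/2 = 83.5.

83.5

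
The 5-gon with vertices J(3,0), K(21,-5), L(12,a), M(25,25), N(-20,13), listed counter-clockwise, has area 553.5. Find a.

6

The doubled signed area Σ (x_i y_{i+1} − x_{i+1} y_i) is linear in a.
With a=0 it equals 1131; the coefficient of a is -4 (from the two edges through L).
So -4·a + 1131 = 2·553.5 = 1107 ⇒ a = 6.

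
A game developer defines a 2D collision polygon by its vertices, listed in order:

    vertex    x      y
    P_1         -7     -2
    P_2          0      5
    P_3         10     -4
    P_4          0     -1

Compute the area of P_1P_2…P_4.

Apply the shoelace (surveyor's) formula: 2A = Σ (x_i·y_{i+1} − x_{i+1}·y_i), indices taken mod 4.
Σ = (-35) + (-50) + (-10) + (-7) = -102
Area = |Σ|/2 = 51.

51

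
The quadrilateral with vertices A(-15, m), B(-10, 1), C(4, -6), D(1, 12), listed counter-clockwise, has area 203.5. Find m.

The doubled signed area Σ (x_i y_{i+1} − x_{i+1} y_i) is linear in m.
With m=0 it equals 275; the coefficient of m is 11 (from the two edges through A).
So 11·m + 275 = 2·203.5 = 407 ⇒ m = 12.

12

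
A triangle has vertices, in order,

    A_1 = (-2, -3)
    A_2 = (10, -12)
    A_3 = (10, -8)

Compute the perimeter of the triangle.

|A_1A_2| = √((12)² + (-9)²) = √225 = 15
|A_2A_3| = √((0)² + (4)²) = √16 = 4
|A_3A_1| = √((-12)² + (5)²) = √169 = 13
Perimeter = 15 + 4 + 13 = 32.

32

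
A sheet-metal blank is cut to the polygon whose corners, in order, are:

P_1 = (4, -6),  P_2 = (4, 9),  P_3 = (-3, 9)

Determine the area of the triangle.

52.5

Apply the shoelace formula: 2A = Σ (x_i·y_{i+1} − x_{i+1}·y_i), indices taken mod 3.
Σ = (60) + (63) + (-18) = 105
Area = |Σ|/2 = 52.5.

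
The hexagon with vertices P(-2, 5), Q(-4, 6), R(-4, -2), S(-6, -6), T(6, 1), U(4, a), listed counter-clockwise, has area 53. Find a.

1

The doubled signed area Σ (x_i y_{i+1} − x_{i+1} y_i) is linear in a.
With a=0 it equals 98; the coefficient of a is 8 (from the two edges through U).
So 8·a + 98 = 2·53 = 106 ⇒ a = 1.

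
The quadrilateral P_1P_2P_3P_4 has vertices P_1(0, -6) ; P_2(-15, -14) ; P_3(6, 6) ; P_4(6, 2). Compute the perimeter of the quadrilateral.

60

|P_1P_2| = √((-15)² + (-8)²) = √289 = 17
|P_2P_3| = √((21)² + (20)²) = √841 = 29
|P_3P_4| = √((0)² + (-4)²) = √16 = 4
|P_4P_1| = √((-6)² + (-8)²) = √100 = 10
Perimeter = 17 + 29 + 4 + 10 = 60.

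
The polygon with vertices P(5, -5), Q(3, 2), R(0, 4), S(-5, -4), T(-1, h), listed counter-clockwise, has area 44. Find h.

The doubled signed area Σ (x_i y_{i+1} − x_{i+1} y_i) is linear in h.
With h=0 it equals 58; the coefficient of h is -10 (from the two edges through T).
So -10·h + 58 = 2·44 = 88 ⇒ h = -3.

-3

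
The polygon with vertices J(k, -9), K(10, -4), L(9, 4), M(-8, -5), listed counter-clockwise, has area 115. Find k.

5

Write out the shoelace sum; only the two edges meeting at J involve k:
2·Area = [((-8)·(-9) − k·(-5)) + (k·(-4) − 10·(-9))] + 63
       = 1·k + 225 = 230
⇒ k = 5.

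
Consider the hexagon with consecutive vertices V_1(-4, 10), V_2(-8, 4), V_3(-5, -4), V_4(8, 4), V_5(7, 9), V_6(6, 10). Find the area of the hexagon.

144

Apply the shoelace (surveyor's) formula: 2A = Σ (x_i·y_{i+1} − x_{i+1}·y_i), indices taken mod 6.
V_1→V_2: (-4)(4) − (-8)(10) = 64
V_2→V_3: (-8)(-4) − (-5)(4) = 52
V_3→V_4: (-5)(4) − (8)(-4) = 12
V_4→V_5: (8)(9) − (7)(4) = 44
V_5→V_6: (7)(10) − (6)(9) = 16
V_6→V_1: (6)(10) − (-4)(10) = 100
Σ = 288
Area = |Σ|/2 = 144.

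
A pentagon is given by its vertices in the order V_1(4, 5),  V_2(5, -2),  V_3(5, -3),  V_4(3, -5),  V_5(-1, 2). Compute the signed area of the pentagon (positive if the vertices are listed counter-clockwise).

Apply the shoelace (surveyor's) formula: 2A = Σ (x_i·y_{i+1} − x_{i+1}·y_i), indices taken mod 5.
Cross-terms: -33, -5, -16, 1, -13  ⇒  Σ = -66
Signed area = Σ/2 = -33 (negative ⇒ clockwise traversal).

-33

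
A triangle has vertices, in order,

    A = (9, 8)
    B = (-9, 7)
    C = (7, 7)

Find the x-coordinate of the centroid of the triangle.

7/3

Apply the shoelace (surveyor's) formula. First the cross-terms c_i = x_i·y_{i+1} − x_{i+1}·y_i:
  135, -112, -7  ⇒  2A = 16, A = 8.
Then Σ (x_i + x_{i+1})·c_i = 112, so x̄ = 112 / (6·8) = 7/3.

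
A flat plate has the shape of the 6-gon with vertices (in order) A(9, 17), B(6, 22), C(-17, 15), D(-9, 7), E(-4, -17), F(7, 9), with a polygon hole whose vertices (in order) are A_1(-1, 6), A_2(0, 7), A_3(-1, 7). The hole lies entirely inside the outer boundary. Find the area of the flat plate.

Outer boundary:
Cross-terms: 96, 464, 16, 181, 83, 38  ⇒  Σ = 878
Area = |Σ|/2 = 439.
Hole:
Apply the shoelace formula: 2A = Σ (x_i·y_{i+1} − x_{i+1}·y_i), indices taken mod 3.
Σ = (-7) + (7) + (1) = 1
Area = |Σ|/2 = 0.5.
Net area = 439 − 0.5 = 438.5.

438.5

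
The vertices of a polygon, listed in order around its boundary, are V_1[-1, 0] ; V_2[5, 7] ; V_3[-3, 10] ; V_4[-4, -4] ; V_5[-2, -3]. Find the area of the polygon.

58.5

Apply the shoelace formula: 2A = Σ (x_i·y_{i+1} − x_{i+1}·y_i), indices taken mod 5.
Cross-terms: -7, 71, 52, 4, -3  ⇒  Σ = 117
Area = |Σ|/2 = 58.5.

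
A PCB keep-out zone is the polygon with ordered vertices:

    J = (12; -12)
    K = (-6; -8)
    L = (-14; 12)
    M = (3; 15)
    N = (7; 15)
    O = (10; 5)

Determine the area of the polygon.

476.5

Apply the surveyor's formula: 2A = Σ (x_i·y_{i+1} − x_{i+1}·y_i), indices taken mod 6.
Σ = (-168) + (-184) + (-246) + (-60) + (-115) + (-180) = -953
Area = |Σ|/2 = 476.5.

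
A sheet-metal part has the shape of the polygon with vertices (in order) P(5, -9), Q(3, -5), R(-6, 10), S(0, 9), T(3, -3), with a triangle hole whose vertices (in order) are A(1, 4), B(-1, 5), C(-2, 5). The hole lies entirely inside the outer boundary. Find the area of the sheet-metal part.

Outer boundary:
Apply the shoelace (surveyor's) formula: 2A = Σ (x_i·y_{i+1} − x_{i+1}·y_i), indices taken mod 5.
Cross-terms: 2, 0, -54, -27, -12  ⇒  Σ = -91
Area = |Σ|/2 = 45.5.
Hole:
Apply Gauss's area formula: 2A = Σ (x_i·y_{i+1} − x_{i+1}·y_i), indices taken mod 3.
A→B: (1)(5) − (-1)(4) = 9
B→C: (-1)(5) − (-2)(5) = 5
C→A: (-2)(4) − (1)(5) = -13
Σ = 1
Area = |Σ|/2 = 0.5.
Net area = 45.5 − 0.5 = 45.

45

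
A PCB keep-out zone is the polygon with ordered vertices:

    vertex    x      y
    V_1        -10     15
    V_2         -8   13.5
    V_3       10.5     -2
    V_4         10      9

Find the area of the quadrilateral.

Apply the surveyor's formula: 2A = Σ (x_i·y_{i+1} − x_{i+1}·y_i), indices taken mod 4.
V_1→V_2: (-10)(13.5) − (-8)(15) = -15
V_2→V_3: (-8)(-2) − (10.5)(13.5) = -125.75
V_3→V_4: (10.5)(9) − (10)(-2) = 114.5
V_4→V_1: (10)(15) − (-10)(9) = 240
Σ = 213.75
Area = |Σ|/2 = 106.875.

106.875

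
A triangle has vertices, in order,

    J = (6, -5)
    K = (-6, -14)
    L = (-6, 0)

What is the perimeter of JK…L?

|JK| = √((-12)² + (-9)²) = √225 = 15
|KL| = √((0)² + (14)²) = √196 = 14
|LJ| = √((12)² + (-5)²) = √169 = 13
Perimeter = 15 + 14 + 13 = 42.

42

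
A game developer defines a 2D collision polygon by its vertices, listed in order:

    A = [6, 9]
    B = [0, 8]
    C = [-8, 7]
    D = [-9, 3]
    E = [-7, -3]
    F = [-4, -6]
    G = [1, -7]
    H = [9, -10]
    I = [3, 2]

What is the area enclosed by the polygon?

189.5

Cross-terms: 48, 64, 39, 48, 30, 34, 53, 48, 15  ⇒  Σ = 379
Area = |Σ|/2 = 189.5.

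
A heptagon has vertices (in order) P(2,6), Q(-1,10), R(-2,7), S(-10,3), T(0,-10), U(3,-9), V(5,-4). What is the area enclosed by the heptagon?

152

P→Q: (2)(10) − (-1)(6) = 26
Q→R: (-1)(7) − (-2)(10) = 13
R→S: (-2)(3) − (-10)(7) = 64
S→T: (-10)(-10) − (0)(3) = 100
T→U: (0)(-9) − (3)(-10) = 30
U→V: (3)(-4) − (5)(-9) = 33
V→P: (5)(6) − (2)(-4) = 38
Σ = 304
Area = |Σ|/2 = 152.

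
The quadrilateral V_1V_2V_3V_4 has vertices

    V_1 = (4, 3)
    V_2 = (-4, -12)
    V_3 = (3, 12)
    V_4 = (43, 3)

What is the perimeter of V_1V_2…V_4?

|V_1V_2| = √((-8)² + (-15)²) = √289 = 17
|V_2V_3| = √((7)² + (24)²) = √625 = 25
|V_3V_4| = √((40)² + (-9)²) = √1681 = 41
|V_4V_1| = √((-39)² + (0)²) = √1521 = 39
Perimeter = 17 + 25 + 41 + 39 = 122.

122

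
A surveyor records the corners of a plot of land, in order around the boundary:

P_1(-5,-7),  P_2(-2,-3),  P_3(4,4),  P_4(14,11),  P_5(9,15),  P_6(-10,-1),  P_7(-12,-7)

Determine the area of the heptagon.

Apply the shoelace (surveyor's) formula: 2A = Σ (x_i·y_{i+1} − x_{i+1}·y_i), indices taken mod 7.
P_1→P_2: (-5)(-3) − (-2)(-7) = 1
P_2→P_3: (-2)(4) − (4)(-3) = 4
P_3→P_4: (4)(11) − (14)(4) = -12
P_4→P_5: (14)(15) − (9)(11) = 111
P_5→P_6: (9)(-1) − (-10)(15) = 141
P_6→P_7: (-10)(-7) − (-12)(-1) = 58
P_7→P_1: (-12)(-7) − (-5)(-7) = 49
Σ = 352
Area = |Σ|/2 = 176.

176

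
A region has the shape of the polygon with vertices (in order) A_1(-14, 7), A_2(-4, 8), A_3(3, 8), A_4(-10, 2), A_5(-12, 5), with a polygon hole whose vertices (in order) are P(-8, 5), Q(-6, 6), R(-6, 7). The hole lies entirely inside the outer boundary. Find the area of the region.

Outer boundary:
Apply Gauss's area formula: 2A = Σ (x_i·y_{i+1} − x_{i+1}·y_i), indices taken mod 5.
A_1→A_2: (-14)(8) − (-4)(7) = -84
A_2→A_3: (-4)(8) − (3)(8) = -56
A_3→A_4: (3)(2) − (-10)(8) = 86
A_4→A_5: (-10)(5) − (-12)(2) = -26
A_5→A_1: (-12)(7) − (-14)(5) = -14
Σ = -94
Area = |Σ|/2 = 47.
Hole:
Apply the shoelace formula: 2A = Σ (x_i·y_{i+1} − x_{i+1}·y_i), indices taken mod 3.
Σ = (-18) + (-6) + (26) = 2
Area = |Σ|/2 = 1.
Net area = 47 − 1 = 46.

46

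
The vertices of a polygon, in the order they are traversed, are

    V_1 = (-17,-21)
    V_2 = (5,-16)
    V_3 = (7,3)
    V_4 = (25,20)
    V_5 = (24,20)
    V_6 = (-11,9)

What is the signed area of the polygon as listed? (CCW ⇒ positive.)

V_1→V_2: (-17)(-16) − (5)(-21) = 377
V_2→V_3: (5)(3) − (7)(-16) = 127
V_3→V_4: (7)(20) − (25)(3) = 65
V_4→V_5: (25)(20) − (24)(20) = 20
V_5→V_6: (24)(9) − (-11)(20) = 436
V_6→V_1: (-11)(-21) − (-17)(9) = 384
Σ = 1409
Signed area = Σ/2 = 704.5 (positive ⇒ counter-clockwise traversal).

704.5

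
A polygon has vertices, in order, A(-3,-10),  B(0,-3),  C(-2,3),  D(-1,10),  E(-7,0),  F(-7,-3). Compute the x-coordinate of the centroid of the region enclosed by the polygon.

Apply the shoelace formula. First the cross-terms c_i = x_i·y_{i+1} − x_{i+1}·y_i:
  9, -6, -17, 70, 21, 61  ⇒  2A = 138, A = 69.
Then Σ (x_i + x_{i+1})·c_i = -1428, so x̄ = -1428 / (6·69) = -238/69.

-238/69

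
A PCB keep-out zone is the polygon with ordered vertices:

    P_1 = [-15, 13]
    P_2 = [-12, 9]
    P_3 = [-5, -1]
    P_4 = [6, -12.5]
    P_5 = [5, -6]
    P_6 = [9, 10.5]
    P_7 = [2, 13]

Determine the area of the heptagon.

Cross-terms: 21, 57, 68.5, 26.5, 106.5, 96, 221  ⇒  Σ = 596.5
Area = |Σ|/2 = 298.25.

298.25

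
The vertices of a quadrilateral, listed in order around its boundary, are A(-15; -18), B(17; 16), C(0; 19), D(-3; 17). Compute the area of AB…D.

Apply the shoelace formula: 2A = Σ (x_i·y_{i+1} − x_{i+1}·y_i), indices taken mod 4.
A→B: (-15)(16) − (17)(-18) = 66
B→C: (17)(19) − (0)(16) = 323
C→D: (0)(17) − (-3)(19) = 57
D→A: (-3)(-18) − (-15)(17) = 309
Σ = 755
Area = |Σ|/2 = 377.5.

377.5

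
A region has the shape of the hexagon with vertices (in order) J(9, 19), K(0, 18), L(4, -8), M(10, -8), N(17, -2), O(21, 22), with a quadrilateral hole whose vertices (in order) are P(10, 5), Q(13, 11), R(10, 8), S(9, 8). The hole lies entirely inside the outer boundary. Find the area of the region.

429.5

Outer boundary:
Apply Gauss's area formula: 2A = Σ (x_i·y_{i+1} − x_{i+1}·y_i), indices taken mod 6.
Cross-terms: 162, -72, 48, 116, 416, 201  ⇒  Σ = 871
Area = |Σ|/2 = 435.5.
Hole:
Σ = (45) + (-6) + (8) + (-35) = 12
Area = |Σ|/2 = 6.
Net area = 435.5 − 6 = 429.5.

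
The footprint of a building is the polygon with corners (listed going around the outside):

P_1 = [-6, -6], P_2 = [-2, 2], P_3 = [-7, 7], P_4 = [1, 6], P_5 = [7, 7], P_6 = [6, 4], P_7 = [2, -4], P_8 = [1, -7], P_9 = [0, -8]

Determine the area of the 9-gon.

110

Cross-terms: -24, 0, -49, -35, -14, -32, -10, -8, -48  ⇒  Σ = -220
Area = |Σ|/2 = 110.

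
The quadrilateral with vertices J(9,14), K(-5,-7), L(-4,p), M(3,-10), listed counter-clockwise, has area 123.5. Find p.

-12

The doubled signed area Σ (x_i y_{i+1} − x_{i+1} y_i) is linear in p.
With p=0 it equals 151; the coefficient of p is -8 (from the two edges through L).
So -8·p + 151 = 2·123.5 = 247 ⇒ p = -12.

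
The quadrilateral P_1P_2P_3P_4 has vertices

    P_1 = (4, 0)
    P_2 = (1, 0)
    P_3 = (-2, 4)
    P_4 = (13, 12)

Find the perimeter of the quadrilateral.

40

|P_1P_2| = √((-3)² + (0)²) = √9 = 3
|P_2P_3| = √((-3)² + (4)²) = √25 = 5
|P_3P_4| = √((15)² + (8)²) = √289 = 17
|P_4P_1| = √((-9)² + (-12)²) = √225 = 15
Perimeter = 3 + 5 + 17 + 15 = 40.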